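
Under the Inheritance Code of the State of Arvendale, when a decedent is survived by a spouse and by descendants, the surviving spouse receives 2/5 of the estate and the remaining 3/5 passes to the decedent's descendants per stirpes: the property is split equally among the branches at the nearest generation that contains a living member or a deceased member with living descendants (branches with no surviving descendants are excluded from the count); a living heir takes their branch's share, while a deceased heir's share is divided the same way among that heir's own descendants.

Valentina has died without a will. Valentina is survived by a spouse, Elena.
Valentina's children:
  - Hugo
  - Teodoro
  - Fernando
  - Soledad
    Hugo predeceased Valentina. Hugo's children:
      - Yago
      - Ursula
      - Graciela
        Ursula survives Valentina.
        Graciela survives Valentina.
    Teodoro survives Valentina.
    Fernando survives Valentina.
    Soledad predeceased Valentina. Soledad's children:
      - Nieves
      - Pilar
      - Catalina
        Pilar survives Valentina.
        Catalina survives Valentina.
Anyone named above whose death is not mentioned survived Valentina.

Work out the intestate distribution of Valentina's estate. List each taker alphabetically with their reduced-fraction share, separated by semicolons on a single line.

Catalina 1/20; Elena 2/5; Fernando 3/20; Graciela 1/20; Nieves 1/20; Pilar 1/20; Teodoro 3/20; Ursula 1/20; Yago 1/20

Elena, as surviving spouse, takes 2/5.
The remaining 3/5 passes to Valentina's descendants per stirpes.
The 3/5 is divided into 4 equal shares of 3/20 among Hugo, Teodoro, Fernando, Soledad.
Hugo predeceased; the 3/20 allotted to Hugo's branch passes to Hugo's issue by representation.
The 3/20 is divided into 3 equal shares of 1/20 among Yago, Ursula, Graciela.
Yago is living and takes 1/20.
Ursula is living and takes 1/20.
Graciela is living and takes 1/20.
Teodoro is living and takes 3/20.
Fernando is living and takes 3/20.
Soledad predeceased; the 3/20 allotted to Soledad's branch passes to Soledad's issue by representation.
The 3/20 is divided into 3 equal shares of 1/20 among Nieves, Pilar, Catalina.
Nieves is living and takes 1/20.
Pilar is living and takes 1/20.
Catalina is living and takes 1/20.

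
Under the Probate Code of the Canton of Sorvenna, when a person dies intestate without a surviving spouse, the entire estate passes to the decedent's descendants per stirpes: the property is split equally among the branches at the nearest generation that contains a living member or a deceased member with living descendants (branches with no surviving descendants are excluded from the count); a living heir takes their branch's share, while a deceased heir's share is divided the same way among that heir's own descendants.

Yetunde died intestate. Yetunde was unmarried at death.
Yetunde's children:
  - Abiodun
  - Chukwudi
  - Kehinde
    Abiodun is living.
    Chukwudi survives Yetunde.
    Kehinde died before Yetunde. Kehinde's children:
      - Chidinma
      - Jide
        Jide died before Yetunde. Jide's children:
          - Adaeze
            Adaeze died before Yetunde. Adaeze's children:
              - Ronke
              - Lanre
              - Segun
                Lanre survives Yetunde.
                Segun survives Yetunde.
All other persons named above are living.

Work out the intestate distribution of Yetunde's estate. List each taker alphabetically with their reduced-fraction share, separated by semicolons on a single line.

Abiodun 1/3; Chidinma 1/6; Chukwudi 1/3; Lanre 1/18; Ronke 1/18; Segun 1/18

There is no surviving spouse, so the entire estate passes to Yetunde's descendants per stirpes.
The estate is divided into 3 equal shares of 1/3 among Abiodun, Chukwudi, Kehinde.
Abiodun is living and takes 1/3.
Chukwudi is living and takes 1/3.
Kehinde predeceased; the 1/3 allotted to Kehinde's branch passes to Kehinde's issue by representation.
The 1/3 is divided into 2 equal shares of 1/6 among Chidinma, Jide.
Chidinma is living and takes 1/6.
Jide predeceased; the 1/6 allotted to Jide's branch passes to Jide's issue by representation.
Adaeze's line is the sole branch at this level, so the full 1/6 passes to Adaeze's issue by representation.
The 1/6 is divided into 3 equal shares of 1/18 among Ronke, Lanre, Segun.
Ronke is living and takes 1/18.
Lanre is living and takes 1/18.
Segun is living and takes 1/18.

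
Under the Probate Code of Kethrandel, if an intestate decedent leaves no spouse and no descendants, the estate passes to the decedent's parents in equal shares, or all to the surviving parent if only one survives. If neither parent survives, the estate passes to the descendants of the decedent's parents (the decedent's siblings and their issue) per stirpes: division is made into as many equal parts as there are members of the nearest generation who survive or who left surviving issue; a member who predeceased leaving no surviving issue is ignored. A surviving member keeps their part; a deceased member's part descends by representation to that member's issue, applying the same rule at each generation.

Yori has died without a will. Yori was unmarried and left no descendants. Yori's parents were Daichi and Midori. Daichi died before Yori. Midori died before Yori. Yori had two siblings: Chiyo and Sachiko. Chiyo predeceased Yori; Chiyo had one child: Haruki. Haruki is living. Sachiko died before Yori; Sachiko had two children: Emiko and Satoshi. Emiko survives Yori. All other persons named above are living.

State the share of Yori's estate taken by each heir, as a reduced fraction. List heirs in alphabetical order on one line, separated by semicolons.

Neither parent survives and there are no descendants, so the estate passes to Yori's siblings and their issue per stirpes.
The estate is divided into 2 equal shares of 1/2 among Chiyo, Sachiko.
Chiyo predeceased; the 1/2 allotted to Chiyo's branch passes to Chiyo's issue by representation.
Haruki is the sole taker at this level and receives the full 1/2.
Sachiko predeceased; the 1/2 allotted to Sachiko's branch passes to Sachiko's issue by representation.
The 1/2 is divided into 2 equal shares of 1/4 among Emiko, Satoshi.
Emiko is living and takes 1/4.
Satoshi is living and takes 1/4.

Emiko 1/4; Haruki 1/2; Satoshi 1/4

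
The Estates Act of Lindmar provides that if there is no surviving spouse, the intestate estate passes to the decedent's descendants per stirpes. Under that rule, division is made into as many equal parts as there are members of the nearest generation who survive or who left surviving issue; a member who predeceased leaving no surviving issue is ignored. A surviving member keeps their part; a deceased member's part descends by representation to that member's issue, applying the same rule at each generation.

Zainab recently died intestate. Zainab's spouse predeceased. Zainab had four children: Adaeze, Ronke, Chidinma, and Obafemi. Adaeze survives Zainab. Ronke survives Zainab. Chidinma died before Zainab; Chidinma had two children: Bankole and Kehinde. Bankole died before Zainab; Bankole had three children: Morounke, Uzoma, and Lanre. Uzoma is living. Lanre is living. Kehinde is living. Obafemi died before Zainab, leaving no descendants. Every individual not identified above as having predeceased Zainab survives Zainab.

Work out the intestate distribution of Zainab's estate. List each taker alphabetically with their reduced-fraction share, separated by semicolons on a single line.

There is no surviving spouse, so the entire estate passes to Zainab's descendants per stirpes.
Obafemi left no surviving issue, so that branch lapses and is disregarded.
The estate is divided into 3 equal shares of 1/3 among Adaeze, Ronke, Chidinma.
Adaeze is living and takes 1/3.
Ronke is living and takes 1/3.
Chidinma predeceased; the 1/3 allotted to Chidinma's branch passes to Chidinma's issue by representation.
The 1/3 is divided into 2 equal shares of 1/6 among Bankole, Kehinde.
Bankole predeceased; the 1/6 allotted to Bankole's branch passes to Bankole's issue by representation.
The 1/6 is divided into 3 equal shares of 1/18 among Morounke, Uzoma, Lanre.
Morounke is living and takes 1/18.
Uzoma is living and takes 1/18.
Lanre is living and takes 1/18.
Kehinde is living and takes 1/6.

Adaeze 1/3; Kehinde 1/6; Lanre 1/18; Morounke 1/18; Ronke 1/3; Uzoma 1/18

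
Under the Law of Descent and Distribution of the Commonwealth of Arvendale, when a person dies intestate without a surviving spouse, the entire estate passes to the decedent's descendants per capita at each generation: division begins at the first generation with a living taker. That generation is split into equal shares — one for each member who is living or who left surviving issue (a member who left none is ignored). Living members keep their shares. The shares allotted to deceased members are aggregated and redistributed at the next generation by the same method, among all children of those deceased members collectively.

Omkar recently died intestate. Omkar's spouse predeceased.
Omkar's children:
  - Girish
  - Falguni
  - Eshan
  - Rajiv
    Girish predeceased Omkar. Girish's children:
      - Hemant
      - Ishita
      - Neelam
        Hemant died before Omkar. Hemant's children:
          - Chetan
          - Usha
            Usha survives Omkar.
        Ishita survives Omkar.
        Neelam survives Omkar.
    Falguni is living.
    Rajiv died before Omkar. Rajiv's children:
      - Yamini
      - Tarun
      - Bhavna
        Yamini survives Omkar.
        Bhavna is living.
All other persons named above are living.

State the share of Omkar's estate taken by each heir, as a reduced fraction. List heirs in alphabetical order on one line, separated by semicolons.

There is no surviving spouse, so the entire estate passes to Omkar's descendants per capita at each generation.
At generation 1 (Girish, Falguni, Eshan, Rajiv) there are 4 shares of (1)/4 = 1/4 each.
Living: Falguni and Eshan — each takes 1/4.
Deceased: Girish and Rajiv. Their combined 1/2 is pooled and carried to generation 2.
At generation 2 (Hemant, Ishita, Neelam, Yamini, Tarun, Bhavna) there are 6 shares of (1/2)/6 = 1/12 each.
Living: Ishita, Neelam, Yamini, Tarun, and Bhavna — each takes 1/12.
Deceased: Hemant. That 1/12 share is carried to generation 3.
At generation 3 (Chetan, Usha) there are 2 shares of (1/12)/2 = 1/24 each.
Living: Chetan and Usha — each takes 1/24.

Bhavna 1/12; Chetan 1/24; Eshan 1/4; Falguni 1/4; Ishita 1/12; Neelam 1/12; Tarun 1/12; Usha 1/24; Yamini 1/12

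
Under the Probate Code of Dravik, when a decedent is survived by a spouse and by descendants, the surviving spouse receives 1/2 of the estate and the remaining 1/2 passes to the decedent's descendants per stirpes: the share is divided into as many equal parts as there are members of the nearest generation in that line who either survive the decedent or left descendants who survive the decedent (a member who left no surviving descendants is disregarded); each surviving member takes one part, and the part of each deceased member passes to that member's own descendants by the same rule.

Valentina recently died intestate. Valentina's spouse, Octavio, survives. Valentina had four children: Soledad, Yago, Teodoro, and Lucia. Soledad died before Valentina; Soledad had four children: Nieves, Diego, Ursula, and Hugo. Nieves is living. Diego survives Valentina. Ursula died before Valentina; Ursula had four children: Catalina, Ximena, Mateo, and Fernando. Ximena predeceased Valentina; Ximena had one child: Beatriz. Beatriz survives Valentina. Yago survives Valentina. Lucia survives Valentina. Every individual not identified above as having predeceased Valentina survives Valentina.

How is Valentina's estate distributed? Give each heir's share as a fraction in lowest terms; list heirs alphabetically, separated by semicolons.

Octavio, as surviving spouse, takes 1/2.
The remaining 1/2 passes to Valentina's descendants per stirpes.
The 1/2 is divided into 4 equal shares of 1/8 among Soledad, Yago, Teodoro, Lucia.
Soledad predeceased; the 1/8 allotted to Soledad's branch passes to Soledad's issue by representation.
The 1/8 is divided into 4 equal shares of 1/32 among Nieves, Diego, Ursula, Hugo.
Nieves is living and takes 1/32.
Diego is living and takes 1/32.
Ursula predeceased; the 1/32 allotted to Ursula's branch passes to Ursula's issue by representation.
The 1/32 is divided into 4 equal shares of 1/128 among Catalina, Ximena, Mateo, Fernando.
Catalina is living and takes 1/128.
Ximena predeceased; the 1/128 allotted to Ximena's branch passes to Ximena's issue by representation.
Beatriz is the sole taker at this level and receives the full 1/128.
Mateo is living and takes 1/128.
Fernando is living and takes 1/128.
Hugo is living and takes 1/32.
Yago is living and takes 1/8.
Teodoro is living and takes 1/8.
Lucia is living and takes 1/8.

Beatriz 1/128; Catalina 1/128; Diego 1/32; Fernando 1/128; Hugo 1/32; Lucia 1/8; Mateo 1/128; Nieves 1/32; Octavio 1/2; Teodoro 1/8; Yago 1/8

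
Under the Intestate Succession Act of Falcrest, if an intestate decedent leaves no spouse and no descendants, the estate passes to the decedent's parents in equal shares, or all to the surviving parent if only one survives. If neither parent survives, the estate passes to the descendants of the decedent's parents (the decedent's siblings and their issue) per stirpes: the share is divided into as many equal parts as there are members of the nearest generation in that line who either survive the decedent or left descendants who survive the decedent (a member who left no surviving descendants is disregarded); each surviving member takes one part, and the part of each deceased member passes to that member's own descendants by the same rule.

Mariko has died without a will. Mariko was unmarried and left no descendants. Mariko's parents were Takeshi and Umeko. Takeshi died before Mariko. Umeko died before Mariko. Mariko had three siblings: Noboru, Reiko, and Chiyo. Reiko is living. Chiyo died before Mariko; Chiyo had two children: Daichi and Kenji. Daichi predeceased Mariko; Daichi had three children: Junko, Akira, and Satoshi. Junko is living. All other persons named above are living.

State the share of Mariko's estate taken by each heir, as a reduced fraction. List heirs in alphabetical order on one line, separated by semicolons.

Neither parent survives and there are no descendants, so the estate passes to Mariko's siblings and their issue per stirpes.
The estate is divided into 3 equal shares of 1/3 among Noboru, Reiko, Chiyo.
Noboru is living and takes 1/3.
Reiko is living and takes 1/3.
Chiyo predeceased; the 1/3 allotted to Chiyo's branch passes to Chiyo's issue by representation.
The 1/3 is divided into 2 equal shares of 1/6 among Daichi, Kenji.
Daichi predeceased; the 1/6 allotted to Daichi's branch passes to Daichi's issue by representation.
The 1/6 is divided into 3 equal shares of 1/18 among Junko, Akira, Satoshi.
Junko is living and takes 1/18.
Akira is living and takes 1/18.
Satoshi is living and takes 1/18.
Kenji is living and takes 1/6.

Akira 1/18; Junko 1/18; Kenji 1/6; Noboru 1/3; Reiko 1/3; Satoshi 1/18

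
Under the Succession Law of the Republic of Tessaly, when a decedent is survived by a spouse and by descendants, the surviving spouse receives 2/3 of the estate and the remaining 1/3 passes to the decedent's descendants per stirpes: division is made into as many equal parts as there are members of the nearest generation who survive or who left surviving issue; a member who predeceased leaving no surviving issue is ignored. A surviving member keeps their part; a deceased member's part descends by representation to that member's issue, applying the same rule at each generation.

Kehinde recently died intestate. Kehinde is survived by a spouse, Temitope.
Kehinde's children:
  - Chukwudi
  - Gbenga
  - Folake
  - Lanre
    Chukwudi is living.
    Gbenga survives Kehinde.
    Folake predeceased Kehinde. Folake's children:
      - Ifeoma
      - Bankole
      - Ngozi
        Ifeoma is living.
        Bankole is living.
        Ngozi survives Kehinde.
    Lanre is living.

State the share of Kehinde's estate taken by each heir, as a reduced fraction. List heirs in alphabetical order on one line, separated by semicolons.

Temitope, as surviving spouse, takes 2/3.
The remaining 1/3 passes to Kehinde's descendants per stirpes.
The 1/3 is divided into 4 equal shares of 1/12 among Chukwudi, Gbenga, Folake, Lanre.
Chukwudi is living and takes 1/12.
Gbenga is living and takes 1/12.
Folake predeceased; the 1/12 allotted to Folake's branch passes to Folake's issue by representation.
The 1/12 is divided into 3 equal shares of 1/36 among Ifeoma, Bankole, Ngozi.
Ifeoma is living and takes 1/36.
Bankole is living and takes 1/36.
Ngozi is living and takes 1/36.
Lanre is living and takes 1/12.

Bankole 1/36; Chukwudi 1/12; Gbenga 1/12; Ifeoma 1/36; Lanre 1/12; Ngozi 1/36; Temitope 2/3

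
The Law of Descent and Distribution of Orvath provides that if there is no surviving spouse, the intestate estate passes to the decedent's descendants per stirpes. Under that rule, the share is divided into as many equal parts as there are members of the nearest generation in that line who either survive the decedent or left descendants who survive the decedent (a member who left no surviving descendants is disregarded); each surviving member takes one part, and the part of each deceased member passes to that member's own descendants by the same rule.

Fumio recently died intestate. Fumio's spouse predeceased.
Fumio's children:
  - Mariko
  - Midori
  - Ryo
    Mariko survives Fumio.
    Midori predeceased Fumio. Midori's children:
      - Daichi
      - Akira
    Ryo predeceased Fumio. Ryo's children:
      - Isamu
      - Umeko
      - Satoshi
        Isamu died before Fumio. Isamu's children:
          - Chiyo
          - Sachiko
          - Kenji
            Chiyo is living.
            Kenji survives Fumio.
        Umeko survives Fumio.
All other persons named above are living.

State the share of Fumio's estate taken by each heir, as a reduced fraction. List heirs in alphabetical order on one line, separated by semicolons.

Akira 1/6; Chiyo 1/27; Daichi 1/6; Kenji 1/27; Mariko 1/3; Sachiko 1/27; Satoshi 1/9; Umeko 1/9

There is no surviving spouse, so the entire estate passes to Fumio's descendants per stirpes.
The estate is divided into 3 equal shares of 1/3 among Mariko, Midori, Ryo.
Mariko is living and takes 1/3.
Midori predeceased; the 1/3 allotted to Midori's branch passes to Midori's issue by representation.
The 1/3 is divided into 2 equal shares of 1/6 among Daichi, Akira.
Daichi is living and takes 1/6.
Akira is living and takes 1/6.
Ryo predeceased; the 1/3 allotted to Ryo's branch passes to Ryo's issue by representation.
The 1/3 is divided into 3 equal shares of 1/9 among Isamu, Umeko, Satoshi.
Isamu predeceased; the 1/9 allotted to Isamu's branch passes to Isamu's issue by representation.
The 1/9 is divided into 3 equal shares of 1/27 among Chiyo, Sachiko, Kenji.
Chiyo is living and takes 1/27.
Sachiko is living and takes 1/27.
Kenji is living and takes 1/27.
Umeko is living and takes 1/9.
Satoshi is living and takes 1/9.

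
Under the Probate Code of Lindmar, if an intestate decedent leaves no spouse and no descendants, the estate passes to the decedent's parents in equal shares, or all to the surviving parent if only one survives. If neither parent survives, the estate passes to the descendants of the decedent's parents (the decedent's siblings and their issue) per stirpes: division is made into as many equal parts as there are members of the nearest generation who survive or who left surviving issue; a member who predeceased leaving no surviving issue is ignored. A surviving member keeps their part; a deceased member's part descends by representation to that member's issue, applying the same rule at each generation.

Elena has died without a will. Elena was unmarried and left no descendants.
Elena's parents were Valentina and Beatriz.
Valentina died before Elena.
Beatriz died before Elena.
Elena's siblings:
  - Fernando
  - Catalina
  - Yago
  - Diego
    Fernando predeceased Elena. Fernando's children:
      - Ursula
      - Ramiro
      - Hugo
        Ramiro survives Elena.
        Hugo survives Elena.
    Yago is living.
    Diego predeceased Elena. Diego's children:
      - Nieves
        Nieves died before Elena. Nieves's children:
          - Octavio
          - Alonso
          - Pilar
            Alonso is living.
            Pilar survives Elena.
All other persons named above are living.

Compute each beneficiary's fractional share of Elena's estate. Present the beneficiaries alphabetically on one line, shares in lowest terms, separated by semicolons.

Neither parent survives and there are no descendants, so the estate passes to Elena's siblings and their issue per stirpes.
The estate is divided into 4 equal shares of 1/4 among Fernando, Catalina, Yago, Diego.
Fernando predeceased; the 1/4 allotted to Fernando's branch passes to Fernando's issue by representation.
The 1/4 is divided into 3 equal shares of 1/12 among Ursula, Ramiro, Hugo.
Ursula is living and takes 1/12.
Ramiro is living and takes 1/12.
Hugo is living and takes 1/12.
Catalina is living and takes 1/4.
Yago is living and takes 1/4.
Diego predeceased; the 1/4 allotted to Diego's branch passes to Diego's issue by representation.
Nieves's line is the sole branch at this level, so the full 1/4 passes to Nieves's issue by representation.
The 1/4 is divided into 3 equal shares of 1/12 among Octavio, Alonso, Pilar.
Octavio is living and takes 1/12.
Alonso is living and takes 1/12.
Pilar is living and takes 1/12.

Alonso 1/12; Catalina 1/4; Hugo 1/12; Octavio 1/12; Pilar 1/12; Ramiro 1/12; Ursula 1/12; Yago 1/4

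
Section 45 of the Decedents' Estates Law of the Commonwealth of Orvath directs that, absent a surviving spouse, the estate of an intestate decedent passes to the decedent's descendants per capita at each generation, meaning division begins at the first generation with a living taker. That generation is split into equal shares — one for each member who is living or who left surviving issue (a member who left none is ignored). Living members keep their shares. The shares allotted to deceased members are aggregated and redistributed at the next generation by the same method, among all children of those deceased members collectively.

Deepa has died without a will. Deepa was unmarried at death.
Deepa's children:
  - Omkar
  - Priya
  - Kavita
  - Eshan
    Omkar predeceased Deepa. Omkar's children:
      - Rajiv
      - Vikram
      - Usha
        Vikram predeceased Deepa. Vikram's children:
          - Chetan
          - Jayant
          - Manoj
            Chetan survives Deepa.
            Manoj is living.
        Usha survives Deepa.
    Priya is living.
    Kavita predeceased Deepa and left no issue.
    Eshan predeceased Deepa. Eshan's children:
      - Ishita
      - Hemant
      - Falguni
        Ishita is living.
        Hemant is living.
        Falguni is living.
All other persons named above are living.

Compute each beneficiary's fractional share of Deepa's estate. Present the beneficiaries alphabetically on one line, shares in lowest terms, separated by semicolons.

There is no surviving spouse, so the entire estate passes to Deepa's descendants per capita at each generation.
At generation 1 (Omkar, Priya, Eshan) there are 3 shares of (1)/3 = 1/3 each.
Living: Priya — each takes 1/3.
Deceased: Omkar and Eshan. Their combined 2/3 is pooled and carried to generation 2.
At generation 2 (Rajiv, Vikram, Usha, Ishita, Hemant, Falguni) there are 6 shares of (2/3)/6 = 1/9 each.
Living: Rajiv, Usha, Ishita, Hemant, and Falguni — each takes 1/9.
Deceased: Vikram. That 1/9 share is carried to generation 3.
At generation 3 (Chetan, Jayant, Manoj) there are 3 shares of (1/9)/3 = 1/27 each.
Living: Chetan, Jayant, and Manoj — each takes 1/27.

Chetan 1/27; Falguni 1/9; Hemant 1/9; Ishita 1/9; Jayant 1/27; Manoj 1/27; Priya 1/3; Rajiv 1/9; Usha 1/9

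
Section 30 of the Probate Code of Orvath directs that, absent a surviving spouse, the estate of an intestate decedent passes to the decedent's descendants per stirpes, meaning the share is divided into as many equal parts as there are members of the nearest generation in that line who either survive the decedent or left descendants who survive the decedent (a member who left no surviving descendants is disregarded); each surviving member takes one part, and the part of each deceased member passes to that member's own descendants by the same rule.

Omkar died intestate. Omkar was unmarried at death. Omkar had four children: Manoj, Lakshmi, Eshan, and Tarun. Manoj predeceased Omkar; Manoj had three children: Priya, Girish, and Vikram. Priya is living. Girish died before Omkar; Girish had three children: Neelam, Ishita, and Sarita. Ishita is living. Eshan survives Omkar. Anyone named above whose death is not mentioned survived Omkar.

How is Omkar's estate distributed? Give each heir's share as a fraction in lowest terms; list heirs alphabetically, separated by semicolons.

Eshan 1/4; Ishita 1/36; Lakshmi 1/4; Neelam 1/36; Priya 1/12; Sarita 1/36; Tarun 1/4; Vikram 1/12

There is no surviving spouse, so the entire estate passes to Omkar's descendants per stirpes.
The estate is divided into 4 equal shares of 1/4 among Manoj, Lakshmi, Eshan, Tarun.
Manoj predeceased; the 1/4 allotted to Manoj's branch passes to Manoj's issue by representation.
The 1/4 is divided into 3 equal shares of 1/12 among Priya, Girish, Vikram.
Priya is living and takes 1/12.
Girish predeceased; the 1/12 allotted to Girish's branch passes to Girish's issue by representation.
The 1/12 is divided into 3 equal shares of 1/36 among Neelam, Ishita, Sarita.
Neelam is living and takes 1/36.
Ishita is living and takes 1/36.
Sarita is living and takes 1/36.
Vikram is living and takes 1/12.
Lakshmi is living and takes 1/4.
Eshan is living and takes 1/4.
Tarun is living and takes 1/4.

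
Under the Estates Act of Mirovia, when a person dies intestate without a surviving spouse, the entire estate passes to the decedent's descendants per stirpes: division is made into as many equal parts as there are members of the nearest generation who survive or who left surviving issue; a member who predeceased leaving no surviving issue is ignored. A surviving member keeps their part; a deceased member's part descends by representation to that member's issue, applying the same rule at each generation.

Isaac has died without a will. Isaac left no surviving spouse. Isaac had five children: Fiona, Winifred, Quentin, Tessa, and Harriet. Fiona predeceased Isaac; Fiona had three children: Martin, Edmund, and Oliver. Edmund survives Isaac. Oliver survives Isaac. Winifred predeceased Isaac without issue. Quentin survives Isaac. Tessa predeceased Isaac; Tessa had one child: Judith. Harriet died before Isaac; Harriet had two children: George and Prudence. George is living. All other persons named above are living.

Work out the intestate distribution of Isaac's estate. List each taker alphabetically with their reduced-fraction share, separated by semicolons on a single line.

There is no surviving spouse, so the entire estate passes to Isaac's descendants per stirpes.
Winifred left no surviving issue, so that branch lapses and is disregarded.
The estate is divided into 4 equal shares of 1/4 among Fiona, Quentin, Tessa, Harriet.
Fiona predeceased; the 1/4 allotted to Fiona's branch passes to Fiona's issue by representation.
The 1/4 is divided into 3 equal shares of 1/12 among Martin, Edmund, Oliver.
Martin is living and takes 1/12.
Edmund is living and takes 1/12.
Oliver is living and takes 1/12.
Quentin is living and takes 1/4.
Tessa predeceased; the 1/4 allotted to Tessa's branch passes to Tessa's issue by representation.
Judith is the sole taker at this level and receives the full 1/4.
Harriet predeceased; the 1/4 allotted to Harriet's branch passes to Harriet's issue by representation.
The 1/4 is divided into 2 equal shares of 1/8 among George, Prudence.
George is living and takes 1/8.
Prudence is living and takes 1/8.

Edmund 1/12; George 1/8; Judith 1/4; Martin 1/12; Oliver 1/12; Prudence 1/8; Quentin 1/4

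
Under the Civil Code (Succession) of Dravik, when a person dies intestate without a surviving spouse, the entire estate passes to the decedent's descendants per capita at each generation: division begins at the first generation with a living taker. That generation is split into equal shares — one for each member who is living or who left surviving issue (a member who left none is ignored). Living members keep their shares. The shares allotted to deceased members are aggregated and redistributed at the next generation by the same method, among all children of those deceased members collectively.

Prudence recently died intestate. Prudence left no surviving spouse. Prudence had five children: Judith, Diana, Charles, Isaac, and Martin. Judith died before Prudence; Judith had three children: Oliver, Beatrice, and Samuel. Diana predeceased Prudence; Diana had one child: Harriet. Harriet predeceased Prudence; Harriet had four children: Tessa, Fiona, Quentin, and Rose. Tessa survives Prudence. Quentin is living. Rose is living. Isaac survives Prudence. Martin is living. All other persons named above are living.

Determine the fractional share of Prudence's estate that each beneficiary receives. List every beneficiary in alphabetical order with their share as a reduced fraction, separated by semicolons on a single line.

There is no surviving spouse, so the entire estate passes to Prudence's descendants per capita at each generation.
At generation 1 (Judith, Diana, Charles, Isaac, Martin) there are 5 shares of (1)/5 = 1/5 each.
Living: Charles, Isaac, and Martin — each takes 1/5.
Deceased: Judith and Diana. Their combined 2/5 is pooled and carried to generation 2.
At generation 2 (Oliver, Beatrice, Samuel, Harriet) there are 4 shares of (2/5)/4 = 1/10 each.
Living: Oliver, Beatrice, and Samuel — each takes 1/10.
Deceased: Harriet. That 1/10 share is carried to generation 3.
At generation 3 (Tessa, Fiona, Quentin, Rose) there are 4 shares of (1/10)/4 = 1/40 each.
Living: Tessa, Fiona, Quentin, and Rose — each takes 1/40.

Beatrice 1/10; Charles 1/5; Fiona 1/40; Isaac 1/5; Martin 1/5; Oliver 1/10; Quentin 1/40; Rose 1/40; Samuel 1/10; Tessa 1/40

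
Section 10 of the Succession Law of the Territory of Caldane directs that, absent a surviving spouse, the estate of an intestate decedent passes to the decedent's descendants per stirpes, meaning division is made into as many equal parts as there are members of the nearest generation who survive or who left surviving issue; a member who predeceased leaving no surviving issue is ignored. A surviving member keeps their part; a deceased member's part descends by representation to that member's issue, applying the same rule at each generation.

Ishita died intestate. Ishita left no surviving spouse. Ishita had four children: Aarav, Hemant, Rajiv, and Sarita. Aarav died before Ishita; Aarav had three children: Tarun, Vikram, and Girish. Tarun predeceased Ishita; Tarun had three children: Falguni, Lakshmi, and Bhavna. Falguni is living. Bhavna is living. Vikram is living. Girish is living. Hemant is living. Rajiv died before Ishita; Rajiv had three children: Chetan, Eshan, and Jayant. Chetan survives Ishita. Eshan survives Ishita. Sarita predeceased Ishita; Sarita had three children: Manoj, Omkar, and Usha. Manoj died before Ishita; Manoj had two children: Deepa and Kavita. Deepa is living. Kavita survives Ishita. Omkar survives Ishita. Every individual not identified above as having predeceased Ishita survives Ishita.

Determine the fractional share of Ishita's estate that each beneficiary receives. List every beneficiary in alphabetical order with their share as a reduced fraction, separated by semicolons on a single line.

Bhavna 1/36; Chetan 1/12; Deepa 1/24; Eshan 1/12; Falguni 1/36; Girish 1/12; Hemant 1/4; Jayant 1/12; Kavita 1/24; Lakshmi 1/36; Omkar 1/12; Usha 1/12; Vikram 1/12

There is no surviving spouse, so the entire estate passes to Ishita's descendants per stirpes.
The estate is divided into 4 equal shares of 1/4 among Aarav, Hemant, Rajiv, Sarita.
Aarav predeceased; the 1/4 allotted to Aarav's branch passes to Aarav's issue by representation.
The 1/4 is divided into 3 equal shares of 1/12 among Tarun, Vikram, Girish.
Tarun predeceased; the 1/12 allotted to Tarun's branch passes to Tarun's issue by representation.
The 1/12 is divided into 3 equal shares of 1/36 among Falguni, Lakshmi, Bhavna.
Falguni is living and takes 1/36.
Lakshmi is living and takes 1/36.
Bhavna is living and takes 1/36.
Vikram is living and takes 1/12.
Girish is living and takes 1/12.
Hemant is living and takes 1/4.
Rajiv predeceased; the 1/4 allotted to Rajiv's branch passes to Rajiv's issue by representation.
The 1/4 is divided into 3 equal shares of 1/12 among Chetan, Eshan, Jayant.
Chetan is living and takes 1/12.
Eshan is living and takes 1/12.
Jayant is living and takes 1/12.
Sarita predeceased; the 1/4 allotted to Sarita's branch passes to Sarita's issue by representation.
The 1/4 is divided into 3 equal shares of 1/12 among Manoj, Omkar, Usha.
Manoj predeceased; the 1/12 allotted to Manoj's branch passes to Manoj's issue by representation.
The 1/12 is divided into 2 equal shares of 1/24 among Deepa, Kavita.
Deepa is living and takes 1/24.
Kavita is living and takes 1/24.
Omkar is living and takes 1/12.
Usha is living and takes 1/12.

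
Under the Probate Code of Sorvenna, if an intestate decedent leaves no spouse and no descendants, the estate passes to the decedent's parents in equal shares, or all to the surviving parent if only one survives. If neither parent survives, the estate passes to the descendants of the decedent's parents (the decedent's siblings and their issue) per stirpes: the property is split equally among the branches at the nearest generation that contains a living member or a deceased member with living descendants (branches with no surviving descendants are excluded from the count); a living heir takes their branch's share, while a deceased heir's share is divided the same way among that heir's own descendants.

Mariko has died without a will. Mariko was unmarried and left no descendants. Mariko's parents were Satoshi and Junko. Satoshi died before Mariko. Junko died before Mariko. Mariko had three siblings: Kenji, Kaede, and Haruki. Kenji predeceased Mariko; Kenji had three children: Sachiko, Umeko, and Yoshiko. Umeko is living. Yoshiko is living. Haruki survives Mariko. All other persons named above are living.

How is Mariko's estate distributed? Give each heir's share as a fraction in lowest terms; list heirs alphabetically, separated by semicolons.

Haruki 1/3; Kaede 1/3; Sachiko 1/9; Umeko 1/9; Yoshiko 1/9

Neither parent survives and there are no descendants, so the estate passes to Mariko's siblings and their issue per stirpes.
The estate is divided into 3 equal shares of 1/3 among Kenji, Kaede, Haruki.
Kenji predeceased; the 1/3 allotted to Kenji's branch passes to Kenji's issue by representation.
The 1/3 is divided into 3 equal shares of 1/9 among Sachiko, Umeko, Yoshiko.
Sachiko is living and takes 1/9.
Umeko is living and takes 1/9.
Yoshiko is living and takes 1/9.
Kaede is living and takes 1/3.
Haruki is living and takes 1/3.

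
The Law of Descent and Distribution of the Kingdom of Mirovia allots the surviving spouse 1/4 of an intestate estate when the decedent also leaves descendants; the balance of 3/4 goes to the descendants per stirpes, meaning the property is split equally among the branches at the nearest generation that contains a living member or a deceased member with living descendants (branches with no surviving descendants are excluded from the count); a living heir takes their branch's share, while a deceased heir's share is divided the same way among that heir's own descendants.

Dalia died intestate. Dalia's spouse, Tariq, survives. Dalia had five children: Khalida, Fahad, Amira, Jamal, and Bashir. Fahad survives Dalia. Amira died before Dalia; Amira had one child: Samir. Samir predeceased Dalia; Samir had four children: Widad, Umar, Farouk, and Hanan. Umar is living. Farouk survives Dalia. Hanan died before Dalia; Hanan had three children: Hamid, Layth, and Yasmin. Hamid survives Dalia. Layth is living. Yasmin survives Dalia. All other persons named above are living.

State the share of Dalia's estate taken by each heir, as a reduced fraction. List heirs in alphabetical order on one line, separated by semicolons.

Tariq, as surviving spouse, takes 1/4.
The remaining 3/4 passes to Dalia's descendants per stirpes.
The 3/4 is divided into 5 equal shares of 3/20 among Khalida, Fahad, Amira, Jamal, Bashir.
Khalida is living and takes 3/20.
Fahad is living and takes 3/20.
Amira predeceased; the 3/20 allotted to Amira's branch passes to Amira's issue by representation.
Samir's line is the sole branch at this level, so the full 3/20 passes to Samir's issue by representation.
The 3/20 is divided into 4 equal shares of 3/80 among Widad, Umar, Farouk, Hanan.
Widad is living and takes 3/80.
Umar is living and takes 3/80.
Farouk is living and takes 3/80.
Hanan predeceased; the 3/80 allotted to Hanan's branch passes to Hanan's issue by representation.
The 3/80 is divided into 3 equal shares of 1/80 among Hamid, Layth, Yasmin.
Hamid is living and takes 1/80.
Layth is living and takes 1/80.
Yasmin is living and takes 1/80.
Jamal is living and takes 3/20.
Bashir is living and takes 3/20.

Bashir 3/20; Fahad 3/20; Farouk 3/80; Hamid 1/80; Jamal 3/20; Khalida 3/20; Layth 1/80; Tariq 1/4; Umar 3/80; Widad 3/80; Yasmin 1/80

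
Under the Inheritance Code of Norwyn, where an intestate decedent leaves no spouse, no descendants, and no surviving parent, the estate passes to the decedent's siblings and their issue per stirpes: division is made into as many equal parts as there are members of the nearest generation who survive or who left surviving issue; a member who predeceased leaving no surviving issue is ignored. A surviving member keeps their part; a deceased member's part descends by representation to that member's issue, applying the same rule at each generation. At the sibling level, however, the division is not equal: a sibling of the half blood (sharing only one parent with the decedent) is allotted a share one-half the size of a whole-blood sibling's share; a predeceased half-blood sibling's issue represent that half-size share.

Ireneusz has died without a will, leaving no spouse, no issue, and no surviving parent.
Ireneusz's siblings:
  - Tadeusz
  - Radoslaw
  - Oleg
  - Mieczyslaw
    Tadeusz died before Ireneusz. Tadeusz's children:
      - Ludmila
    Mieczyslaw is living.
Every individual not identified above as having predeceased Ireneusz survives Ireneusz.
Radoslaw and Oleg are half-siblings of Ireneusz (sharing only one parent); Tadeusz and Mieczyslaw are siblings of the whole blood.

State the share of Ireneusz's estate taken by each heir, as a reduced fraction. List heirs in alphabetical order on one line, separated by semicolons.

Ludmila 1/3; Mieczyslaw 1/3; Oleg 1/6; Radoslaw 1/6

No spouse, descendants, or parent survives, so the estate passes to Ireneusz's siblings per stirpes.
Half-blood siblings count for one-half the weight of whole-blood siblings at the initial division.
Dividing 1 in proportion to weights (total weight 3): Tadeusz (weight 1) → 1/3; Radoslaw (weight 1/2) → 1/6; Oleg (weight 1/2) → 1/6; Mieczyslaw (weight 1) → 1/3.
Tadeusz predeceased; the 1/3 allotted to Tadeusz's branch passes to Tadeusz's issue by representation.
Ludmila is the sole taker at this level and receives the full 1/3.
Radoslaw is living and takes 1/6.
Oleg is living and takes 1/6.
Mieczyslaw is living and takes 1/3.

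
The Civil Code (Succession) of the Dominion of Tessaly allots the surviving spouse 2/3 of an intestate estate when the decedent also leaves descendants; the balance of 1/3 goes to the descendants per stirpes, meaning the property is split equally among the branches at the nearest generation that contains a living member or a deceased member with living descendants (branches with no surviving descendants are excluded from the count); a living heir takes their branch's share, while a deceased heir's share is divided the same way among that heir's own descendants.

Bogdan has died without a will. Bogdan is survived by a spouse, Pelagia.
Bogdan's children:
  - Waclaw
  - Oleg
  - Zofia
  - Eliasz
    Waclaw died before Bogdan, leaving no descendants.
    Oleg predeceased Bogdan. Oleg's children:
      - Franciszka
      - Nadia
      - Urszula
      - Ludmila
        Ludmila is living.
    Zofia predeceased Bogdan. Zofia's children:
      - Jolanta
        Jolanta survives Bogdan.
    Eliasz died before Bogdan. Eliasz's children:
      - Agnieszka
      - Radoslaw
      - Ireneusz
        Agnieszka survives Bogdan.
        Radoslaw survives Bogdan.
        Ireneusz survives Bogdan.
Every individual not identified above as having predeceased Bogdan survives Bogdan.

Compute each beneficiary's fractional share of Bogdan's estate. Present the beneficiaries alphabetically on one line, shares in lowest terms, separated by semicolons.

Pelagia, as surviving spouse, takes 2/3.
The remaining 1/3 passes to Bogdan's descendants per stirpes.
Waclaw left no surviving issue, so that branch lapses and is disregarded.
The 1/3 is divided into 3 equal shares of 1/9 among Oleg, Zofia, Eliasz.
Oleg predeceased; the 1/9 allotted to Oleg's branch passes to Oleg's issue by representation.
The 1/9 is divided into 4 equal shares of 1/36 among Franciszka, Nadia, Urszula, Ludmila.
Franciszka is living and takes 1/36.
Nadia is living and takes 1/36.
Urszula is living and takes 1/36.
Ludmila is living and takes 1/36.
Zofia predeceased; the 1/9 allotted to Zofia's branch passes to Zofia's issue by representation.
Jolanta is the sole taker at this level and receives the full 1/9.
Eliasz predeceased; the 1/9 allotted to Eliasz's branch passes to Eliasz's issue by representation.
The 1/9 is divided into 3 equal shares of 1/27 among Agnieszka, Radoslaw, Ireneusz.
Agnieszka is living and takes 1/27.
Radoslaw is living and takes 1/27.
Ireneusz is living and takes 1/27.

Agnieszka 1/27; Franciszka 1/36; Ireneusz 1/27; Jolanta 1/9; Ludmila 1/36; Nadia 1/36; Pelagia 2/3; Radoslaw 1/27; Urszula 1/36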